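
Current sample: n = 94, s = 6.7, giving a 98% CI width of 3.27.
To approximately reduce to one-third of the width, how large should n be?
n ≈ 846

CI width ∝ 1/√n
To reduce width by factor 3, need √n to grow by 3 → need 3² = 9 times as many samples.

Current: n = 94, width = 3.27
New: n = 846, width ≈ 1.07

Width reduced by factor of 3.27/1.07 = 3.06.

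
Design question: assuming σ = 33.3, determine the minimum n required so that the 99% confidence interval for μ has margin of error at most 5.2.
n ≥ 273

For margin E ≤ 5.2:
n ≥ (z* · σ / E)²
n ≥ (2.576 · 33.3 / 5.2)²
n ≥ 272.13

Minimum n = 273 (rounding up)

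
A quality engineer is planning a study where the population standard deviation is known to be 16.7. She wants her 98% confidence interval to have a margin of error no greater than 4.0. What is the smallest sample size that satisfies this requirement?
n ≥ 95

For margin E ≤ 4.0:
n ≥ (z* · σ / E)²
n ≥ (2.326 · 16.7 / 4.0)²
n ≥ 94.30

Minimum n = 95 (rounding up)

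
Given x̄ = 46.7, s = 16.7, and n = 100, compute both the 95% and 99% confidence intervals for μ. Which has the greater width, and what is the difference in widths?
99% CI is wider by 2.14

df = 99
95% CI: t* = 1.984, (43.39, 50.01), width = 2 · t* · s/√n = 6.63
99% CI: t* = 2.626, (42.31, 51.09), width = 2 · t* · s/√n = 8.77

The 99% CI is wider by 8.77 - 6.63 = 2.14.
Higher confidence requires a wider interval.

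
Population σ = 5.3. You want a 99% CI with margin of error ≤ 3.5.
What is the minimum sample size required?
n ≥ 16

For margin E ≤ 3.5:
n ≥ (z* · σ / E)²
n ≥ (2.576 · 5.3 / 3.5)²
n ≥ 15.22

Minimum n = 16 (rounding up)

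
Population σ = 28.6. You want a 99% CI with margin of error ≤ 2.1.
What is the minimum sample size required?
n ≥ 1231

For margin E ≤ 2.1:
n ≥ (z* · σ / E)²
n ≥ (2.576 · 28.6 / 2.1)²
n ≥ 1230.79

Minimum n = 1231 (rounding up)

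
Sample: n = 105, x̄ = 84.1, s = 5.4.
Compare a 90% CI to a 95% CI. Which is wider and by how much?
95% CI is wider by 0.34

df = 104
90% CI: t* = 1.660, (83.23, 84.97), width = 2 · t* · s/√n = 1.75
95% CI: t* = 1.983, (83.05, 85.15), width = 2 · t* · s/√n = 2.09

The 95% CI is wider by 2.09 - 1.75 = 0.34.
Higher confidence requires a wider interval.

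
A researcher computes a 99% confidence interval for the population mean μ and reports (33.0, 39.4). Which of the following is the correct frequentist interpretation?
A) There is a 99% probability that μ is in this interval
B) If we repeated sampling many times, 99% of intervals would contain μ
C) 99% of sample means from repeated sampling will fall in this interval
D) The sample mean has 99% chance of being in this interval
B

A) Wrong — μ is fixed; the randomness lives in the interval, not in μ.
B) Correct — this is the frequentist long-run coverage interpretation.
C) Wrong — coverage applies to intervals containing μ, not to future x̄ values.
D) Wrong — x̄ is observed and sits in the interval by construction.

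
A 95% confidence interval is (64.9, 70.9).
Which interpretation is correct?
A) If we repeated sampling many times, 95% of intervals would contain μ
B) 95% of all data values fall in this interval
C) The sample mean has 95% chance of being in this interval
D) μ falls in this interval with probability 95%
A

A) Correct — this is the frequentist long-run coverage interpretation.
B) Wrong — a CI is about the parameter μ, not individual data values.
C) Wrong — x̄ is observed and sits in the interval by construction.
D) Wrong — μ is fixed; the randomness lives in the interval, not in μ.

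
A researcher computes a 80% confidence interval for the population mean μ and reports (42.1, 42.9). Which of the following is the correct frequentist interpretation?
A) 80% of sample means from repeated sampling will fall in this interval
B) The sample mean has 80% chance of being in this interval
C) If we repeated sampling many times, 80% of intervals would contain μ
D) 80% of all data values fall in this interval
C

A) Wrong — coverage applies to intervals containing μ, not to future x̄ values.
B) Wrong — x̄ is observed and sits in the interval by construction.
C) Correct — this is the frequentist long-run coverage interpretation.
D) Wrong — a CI is about the parameter μ, not individual data values.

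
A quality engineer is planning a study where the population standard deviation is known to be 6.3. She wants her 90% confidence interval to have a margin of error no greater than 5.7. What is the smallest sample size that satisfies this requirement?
n ≥ 4

For margin E ≤ 5.7:
n ≥ (z* · σ / E)²
n ≥ (1.645 · 6.3 / 5.7)²
n ≥ 3.31

Minimum n = 4 (rounding up)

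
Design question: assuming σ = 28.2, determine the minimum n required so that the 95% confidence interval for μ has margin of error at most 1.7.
n ≥ 1058

For margin E ≤ 1.7:
n ≥ (z* · σ / E)²
n ≥ (1.960 · 28.2 / 1.7)²
n ≥ 1057.09

Minimum n = 1058 (rounding up)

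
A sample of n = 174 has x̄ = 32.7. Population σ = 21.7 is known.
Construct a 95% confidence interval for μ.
(29.48, 35.92)

z-interval (σ known):
z* = 1.960 for 95% confidence

Margin of error = z* · σ/√n = 1.960 · 21.7/√174 = 3.22

CI: (32.7 - 3.22, 32.7 + 3.22) = (29.48, 35.92)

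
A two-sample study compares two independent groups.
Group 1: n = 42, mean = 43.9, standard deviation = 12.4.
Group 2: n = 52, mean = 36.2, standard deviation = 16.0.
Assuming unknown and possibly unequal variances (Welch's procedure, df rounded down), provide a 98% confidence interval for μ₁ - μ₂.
(0.76, 14.64)

Difference: x̄₁ - x̄₂ = 7.70
SE = √(s₁²/n₁ + s₂²/n₂) = √(12.4²/42 + 16.0²/52) = 2.9299
df = 91.86 → 91 (Welch–Satterthwaite, rounded down)
t* = 2.368

CI: 7.70 ± 2.368 · 2.9299 = 7.70 ± 6.94 = (0.76, 14.64)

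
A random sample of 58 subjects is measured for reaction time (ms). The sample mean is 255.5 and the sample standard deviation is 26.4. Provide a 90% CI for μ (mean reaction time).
(249.70, 261.30)

t-interval (σ unknown):
df = n - 1 = 57
t* = 1.672 for 90% confidence

Margin of error = t* · s/√n = 1.672 · 26.4/√58 = 5.80

CI: (249.70, 261.30)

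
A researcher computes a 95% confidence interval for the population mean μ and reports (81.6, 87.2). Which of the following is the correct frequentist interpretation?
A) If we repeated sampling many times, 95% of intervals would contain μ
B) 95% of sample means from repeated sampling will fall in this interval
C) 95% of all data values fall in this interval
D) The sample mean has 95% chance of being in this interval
A

A) Correct — this is the frequentist long-run coverage interpretation.
B) Wrong — coverage applies to intervals containing μ, not to future x̄ values.
C) Wrong — a CI is about the parameter μ, not individual data values.
D) Wrong — x̄ is observed and sits in the interval by construction.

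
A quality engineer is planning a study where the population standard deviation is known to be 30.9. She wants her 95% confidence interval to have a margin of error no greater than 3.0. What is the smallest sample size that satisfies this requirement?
n ≥ 408

For margin E ≤ 3.0:
n ≥ (z* · σ / E)²
n ≥ (1.960 · 30.9 / 3.0)²
n ≥ 407.56

Minimum n = 408 (rounding up)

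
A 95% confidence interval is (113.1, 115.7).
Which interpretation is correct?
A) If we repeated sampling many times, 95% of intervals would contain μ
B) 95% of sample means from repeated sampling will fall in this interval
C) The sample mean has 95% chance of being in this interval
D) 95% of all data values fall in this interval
A

A) Correct — this is the frequentist long-run coverage interpretation.
B) Wrong — coverage applies to intervals containing μ, not to future x̄ values.
C) Wrong — x̄ is observed and sits in the interval by construction.
D) Wrong — a CI is about the parameter μ, not individual data values.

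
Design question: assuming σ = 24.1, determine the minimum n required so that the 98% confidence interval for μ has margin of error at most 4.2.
n ≥ 179

For margin E ≤ 4.2:
n ≥ (z* · σ / E)²
n ≥ (2.326 · 24.1 / 4.2)²
n ≥ 178.14

Minimum n = 179 (rounding up)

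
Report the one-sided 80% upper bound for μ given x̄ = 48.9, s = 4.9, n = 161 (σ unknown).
μ ≤ 49.23

Upper bound (one-sided):
t* = 0.844 (one-sided for 80%)
Upper bound = x̄ + t* · s/√n = 48.9 + 0.844 · 4.9/√161 = 49.23

We are 80% confident that μ ≤ 49.23.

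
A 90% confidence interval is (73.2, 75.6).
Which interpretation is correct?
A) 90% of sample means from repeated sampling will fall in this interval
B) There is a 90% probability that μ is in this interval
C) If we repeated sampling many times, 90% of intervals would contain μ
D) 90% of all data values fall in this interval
C

A) Wrong — coverage applies to intervals containing μ, not to future x̄ values.
B) Wrong — μ is fixed; the randomness lives in the interval, not in μ.
C) Correct — this is the frequentist long-run coverage interpretation.
D) Wrong — a CI is about the parameter μ, not individual data values.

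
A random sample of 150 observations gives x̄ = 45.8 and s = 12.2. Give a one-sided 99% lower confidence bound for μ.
μ ≥ 43.46

Lower bound (one-sided):
t* = 2.352 (one-sided for 99%)
Lower bound = x̄ - t* · s/√n = 45.8 - 2.352 · 12.2/√150 = 43.46

We are 99% confident that μ ≥ 43.46.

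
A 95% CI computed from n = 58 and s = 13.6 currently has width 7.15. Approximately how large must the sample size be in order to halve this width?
n ≈ 232

CI width ∝ 1/√n
To reduce width by factor 2, need √n to grow by 2 → need 2² = 4 times as many samples.

Current: n = 58, width = 7.15
New: n = 232, width ≈ 3.52

Width reduced by factor of 7.15/3.52 = 2.03.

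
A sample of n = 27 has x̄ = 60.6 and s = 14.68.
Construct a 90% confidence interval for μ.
(55.78, 65.42)

t-interval (σ unknown):
df = n - 1 = 26
t* = 1.706 for 90% confidence

Margin of error = t* · s/√n = 1.706 · 14.68/√27 = 4.82

CI: (55.78, 65.42)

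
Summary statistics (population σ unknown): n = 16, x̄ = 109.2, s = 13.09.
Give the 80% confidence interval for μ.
(104.81, 113.59)

t-interval (σ unknown):
df = n - 1 = 15
t* = 1.341 for 80% confidence

Margin of error = t* · s/√n = 1.341 · 13.09/√16 = 4.39

CI: (104.81, 113.59)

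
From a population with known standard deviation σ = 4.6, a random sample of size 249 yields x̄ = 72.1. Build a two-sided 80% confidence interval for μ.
(71.73, 72.47)

z-interval (σ known):
z* = 1.282 for 80% confidence

Margin of error = z* · σ/√n = 1.282 · 4.6/√249 = 0.37

CI: (72.1 - 0.37, 72.1 + 0.37) = (71.73, 72.47)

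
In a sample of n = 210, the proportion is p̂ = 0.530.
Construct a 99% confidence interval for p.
(0.441, 0.619)

Proportion CI:
SE = √(p̂(1-p̂)/n) = √(0.530 · 0.470 / 210) = 0.03444

z* = 2.576
Margin = z* · SE = 2.576 · 0.03444 = 0.0887

CI: 0.530 ± 0.0887 = (0.441, 0.619)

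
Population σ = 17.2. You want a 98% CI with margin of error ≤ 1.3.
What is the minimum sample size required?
n ≥ 948

For margin E ≤ 1.3:
n ≥ (z* · σ / E)²
n ≥ (2.326 · 17.2 / 1.3)²
n ≥ 947.09

Minimum n = 948 (rounding up)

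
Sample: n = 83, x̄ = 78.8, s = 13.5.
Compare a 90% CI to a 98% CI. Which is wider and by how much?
98% CI is wider by 2.10

df = 82
90% CI: t* = 1.664, (76.33, 81.27), width = 2 · t* · s/√n = 4.93
98% CI: t* = 2.373, (75.28, 82.32), width = 2 · t* · s/√n = 7.03

The 98% CI is wider by 7.03 - 4.93 = 2.10.
Higher confidence requires a wider interval.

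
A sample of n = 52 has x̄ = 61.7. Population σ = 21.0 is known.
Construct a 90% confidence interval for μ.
(56.91, 66.49)

z-interval (σ known):
z* = 1.645 for 90% confidence

Margin of error = z* · σ/√n = 1.645 · 21.0/√52 = 4.79

CI: (61.7 - 4.79, 61.7 + 4.79) = (56.91, 66.49)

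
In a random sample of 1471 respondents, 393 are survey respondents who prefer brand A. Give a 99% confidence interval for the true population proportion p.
(0.237, 0.297)

Proportion CI:
p̂ = 393/1471 = 0.26717
SE = √(p̂(1-p̂)/n) = √(0.26717 · 0.73283 / 1471) = 0.01154

z* = 2.576
Margin = z* · SE = 2.576 · 0.01154 = 0.0297

CI: 0.26717 ± 0.0297 = (0.237, 0.297)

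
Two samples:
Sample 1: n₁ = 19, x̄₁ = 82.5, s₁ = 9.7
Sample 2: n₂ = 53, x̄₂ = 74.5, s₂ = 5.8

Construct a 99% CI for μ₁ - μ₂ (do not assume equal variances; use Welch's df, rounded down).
(1.34, 14.66)

Difference: x̄₁ - x̄₂ = 8.00
SE = √(s₁²/n₁ + s₂²/n₂) = √(9.7²/19 + 5.8²/53) = 2.3636
df = 22.78 → 22 (Welch–Satterthwaite, rounded down)
t* = 2.819

CI: 8.00 ± 2.819 · 2.3636 = 8.00 ± 6.66 = (1.34, 14.66)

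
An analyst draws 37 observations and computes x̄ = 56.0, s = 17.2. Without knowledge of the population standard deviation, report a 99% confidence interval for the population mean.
(48.31, 63.69)

t-interval (σ unknown):
df = n - 1 = 36
t* = 2.719 for 99% confidence

Margin of error = t* · s/√n = 2.719 · 17.2/√37 = 7.69

CI: (48.31, 63.69)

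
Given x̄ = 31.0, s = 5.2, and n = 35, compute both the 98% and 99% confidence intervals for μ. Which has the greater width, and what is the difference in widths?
99% CI is wider by 0.51

df = 34
98% CI: t* = 2.441, (28.85, 33.15), width = 2 · t* · s/√n = 4.29
99% CI: t* = 2.728, (28.60, 33.40), width = 2 · t* · s/√n = 4.80

The 99% CI is wider by 4.80 - 4.29 = 0.51.
Higher confidence requires a wider interval.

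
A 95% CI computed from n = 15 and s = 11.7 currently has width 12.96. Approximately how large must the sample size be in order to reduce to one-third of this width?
n ≈ 135

CI width ∝ 1/√n
To reduce width by factor 3, need √n to grow by 3 → need 3² = 9 times as many samples.

Current: n = 15, width = 12.96
New: n = 135, width ≈ 3.98

Width reduced by factor of 12.96/3.98 = 3.26.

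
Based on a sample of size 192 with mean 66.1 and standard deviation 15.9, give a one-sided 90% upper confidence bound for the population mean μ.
μ ≤ 67.58

Upper bound (one-sided):
t* = 1.286 (one-sided for 90%)
Upper bound = x̄ + t* · s/√n = 66.1 + 1.286 · 15.9/√192 = 67.58

We are 90% confident that μ ≤ 67.58.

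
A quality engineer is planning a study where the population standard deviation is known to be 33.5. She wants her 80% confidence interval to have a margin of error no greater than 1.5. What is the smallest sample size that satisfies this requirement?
n ≥ 820

For margin E ≤ 1.5:
n ≥ (z* · σ / E)²
n ≥ (1.282 · 33.5 / 1.5)²
n ≥ 819.75

Minimum n = 820 (rounding up)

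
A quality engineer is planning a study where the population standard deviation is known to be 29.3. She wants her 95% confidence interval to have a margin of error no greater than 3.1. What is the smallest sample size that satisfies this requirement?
n ≥ 344

For margin E ≤ 3.1:
n ≥ (z* · σ / E)²
n ≥ (1.960 · 29.3 / 3.1)²
n ≥ 343.18

Minimum n = 344 (rounding up)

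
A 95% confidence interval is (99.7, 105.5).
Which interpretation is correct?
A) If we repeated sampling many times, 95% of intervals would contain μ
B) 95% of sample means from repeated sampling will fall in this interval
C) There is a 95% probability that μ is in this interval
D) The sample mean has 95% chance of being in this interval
A

A) Correct — this is the frequentist long-run coverage interpretation.
B) Wrong — coverage applies to intervals containing μ, not to future x̄ values.
C) Wrong — μ is fixed; the randomness lives in the interval, not in μ.
D) Wrong — x̄ is observed and sits in the interval by construction.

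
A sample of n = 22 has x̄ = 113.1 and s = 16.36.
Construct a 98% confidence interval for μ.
(104.32, 121.88)

t-interval (σ unknown):
df = n - 1 = 21
t* = 2.518 for 98% confidence

Margin of error = t* · s/√n = 2.518 · 16.36/√22 = 8.78

CI: (104.32, 121.88)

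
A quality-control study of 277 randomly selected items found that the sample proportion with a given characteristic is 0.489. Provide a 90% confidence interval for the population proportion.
(0.440, 0.538)

Proportion CI:
SE = √(p̂(1-p̂)/n) = √(0.489 · 0.511 / 277) = 0.03003

z* = 1.645
Margin = z* · SE = 1.645 · 0.03003 = 0.0494

CI: 0.489 ± 0.0494 = (0.440, 0.538)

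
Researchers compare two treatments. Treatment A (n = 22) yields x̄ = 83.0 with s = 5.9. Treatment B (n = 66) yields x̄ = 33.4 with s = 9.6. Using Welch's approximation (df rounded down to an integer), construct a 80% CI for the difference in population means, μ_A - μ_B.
(47.36, 51.84)

Difference: x̄₁ - x̄₂ = 49.60
SE = √(s₁²/n₁ + s₂²/n₂) = √(5.9²/22 + 9.6²/66) = 1.7259
df = 59.46 → 59 (Welch–Satterthwaite, rounded down)
t* = 1.296

CI: 49.60 ± 1.296 · 1.7259 = 49.60 ± 2.24 = (47.36, 51.84)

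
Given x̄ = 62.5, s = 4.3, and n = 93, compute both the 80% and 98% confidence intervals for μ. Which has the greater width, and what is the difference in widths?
98% CI is wider by 0.96

df = 92
80% CI: t* = 1.291, (61.92, 63.08), width = 2 · t* · s/√n = 1.15
98% CI: t* = 2.368, (61.44, 63.56), width = 2 · t* · s/√n = 2.11

The 98% CI is wider by 2.11 - 1.15 = 0.96.
Higher confidence requires a wider interval.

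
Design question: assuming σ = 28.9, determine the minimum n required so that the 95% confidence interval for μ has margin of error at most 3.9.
n ≥ 211

For margin E ≤ 3.9:
n ≥ (z* · σ / E)²
n ≥ (1.960 · 28.9 / 3.9)²
n ≥ 210.95

Minimum n = 211 (rounding up)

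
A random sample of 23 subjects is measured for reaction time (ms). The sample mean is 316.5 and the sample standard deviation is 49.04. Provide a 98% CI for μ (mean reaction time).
(290.85, 342.15)

t-interval (σ unknown):
df = n - 1 = 22
t* = 2.508 for 98% confidence

Margin of error = t* · s/√n = 2.508 · 49.04/√23 = 25.65

CI: (290.85, 342.15)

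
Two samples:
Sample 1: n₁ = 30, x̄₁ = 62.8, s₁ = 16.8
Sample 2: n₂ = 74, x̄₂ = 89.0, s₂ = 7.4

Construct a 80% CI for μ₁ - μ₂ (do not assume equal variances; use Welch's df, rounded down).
(-30.37, -22.03)

Difference: x̄₁ - x̄₂ = -26.20
SE = √(s₁²/n₁ + s₂²/n₂) = √(16.8²/30 + 7.4²/74) = 3.1856
df = 33.66 → 33 (Welch–Satterthwaite, rounded down)
t* = 1.308

CI: -26.20 ± 1.308 · 3.1856 = -26.20 ± 4.17 = (-30.37, -22.03)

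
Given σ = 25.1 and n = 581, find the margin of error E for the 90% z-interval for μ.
Margin of error = 1.71

Margin of error = z* · σ/√n
= 1.645 · 25.1/√581
= 1.645 · 25.1/24.1039
= 1.71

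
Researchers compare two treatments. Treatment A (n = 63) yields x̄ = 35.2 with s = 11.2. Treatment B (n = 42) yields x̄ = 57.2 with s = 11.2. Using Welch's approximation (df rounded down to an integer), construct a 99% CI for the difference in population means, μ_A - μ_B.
(-27.87, -16.13)

Difference: x̄₁ - x̄₂ = -22.00
SE = √(s₁²/n₁ + s₂²/n₂) = √(11.2²/63 + 11.2²/42) = 2.2311
df = 88.02 → 88 (Welch–Satterthwaite, rounded down)
t* = 2.633

CI: -22.00 ± 2.633 · 2.2311 = -22.00 ± 5.87 = (-27.87, -16.13)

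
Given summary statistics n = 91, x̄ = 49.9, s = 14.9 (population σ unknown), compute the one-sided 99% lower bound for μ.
μ ≥ 46.20

Lower bound (one-sided):
t* = 2.368 (one-sided for 99%)
Lower bound = x̄ - t* · s/√n = 49.9 - 2.368 · 14.9/√91 = 46.20

We are 99% confident that μ ≥ 46.20.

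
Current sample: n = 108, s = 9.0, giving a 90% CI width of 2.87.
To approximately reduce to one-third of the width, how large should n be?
n ≈ 972

CI width ∝ 1/√n
To reduce width by factor 3, need √n to grow by 3 → need 3² = 9 times as many samples.

Current: n = 108, width = 2.87
New: n = 972, width ≈ 0.95

Width reduced by factor of 2.87/0.95 = 3.02.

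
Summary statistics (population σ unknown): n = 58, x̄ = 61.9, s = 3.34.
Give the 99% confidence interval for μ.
(60.73, 63.07)

t-interval (σ unknown):
df = n - 1 = 57
t* = 2.665 for 99% confidence

Margin of error = t* · s/√n = 2.665 · 3.34/√58 = 1.17

CI: (60.73, 63.07)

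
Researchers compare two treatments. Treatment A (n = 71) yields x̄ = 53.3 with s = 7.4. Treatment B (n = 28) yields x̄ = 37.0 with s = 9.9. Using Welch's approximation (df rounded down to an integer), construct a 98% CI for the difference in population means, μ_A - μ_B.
(11.29, 21.31)

Difference: x̄₁ - x̄₂ = 16.30
SE = √(s₁²/n₁ + s₂²/n₂) = √(7.4²/71 + 9.9²/28) = 2.0668
df = 39.47 → 39 (Welch–Satterthwaite, rounded down)
t* = 2.426

CI: 16.30 ± 2.426 · 2.0668 = 16.30 ± 5.01 = (11.29, 21.31)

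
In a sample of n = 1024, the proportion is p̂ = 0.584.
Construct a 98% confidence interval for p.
(0.548, 0.620)

Proportion CI:
SE = √(p̂(1-p̂)/n) = √(0.584 · 0.416 / 1024) = 0.01540

z* = 2.326
Margin = z* · SE = 2.326 · 0.01540 = 0.0358

CI: 0.584 ± 0.0358 = (0.548, 0.620)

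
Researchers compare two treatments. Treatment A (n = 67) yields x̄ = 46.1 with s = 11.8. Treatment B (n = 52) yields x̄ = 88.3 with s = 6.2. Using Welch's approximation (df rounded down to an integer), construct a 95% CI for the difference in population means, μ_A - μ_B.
(-45.53, -38.87)

Difference: x̄₁ - x̄₂ = -42.20
SE = √(s₁²/n₁ + s₂²/n₂) = √(11.8²/67 + 6.2²/52) = 1.6785
df = 104.24 → 104 (Welch–Satterthwaite, rounded down)
t* = 1.983

CI: -42.20 ± 1.983 · 1.6785 = -42.20 ± 3.33 = (-45.53, -38.87)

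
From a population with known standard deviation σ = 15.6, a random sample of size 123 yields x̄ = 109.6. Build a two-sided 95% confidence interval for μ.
(106.84, 112.36)

z-interval (σ known):
z* = 1.960 for 95% confidence

Margin of error = z* · σ/√n = 1.960 · 15.6/√123 = 2.76

CI: (109.6 - 2.76, 109.6 + 2.76) = (106.84, 112.36)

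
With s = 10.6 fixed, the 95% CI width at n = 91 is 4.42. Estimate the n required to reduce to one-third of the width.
n ≈ 819

CI width ∝ 1/√n
To reduce width by factor 3, need √n to grow by 3 → need 3² = 9 times as many samples.

Current: n = 91, width = 4.42
New: n = 819, width ≈ 1.45

Width reduced by factor of 4.42/1.45 = 3.05.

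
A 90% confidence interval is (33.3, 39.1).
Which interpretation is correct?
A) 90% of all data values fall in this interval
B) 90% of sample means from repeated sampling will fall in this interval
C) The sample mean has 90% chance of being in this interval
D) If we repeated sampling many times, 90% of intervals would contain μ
D

A) Wrong — a CI is about the parameter μ, not individual data values.
B) Wrong — coverage applies to intervals containing μ, not to future x̄ values.
C) Wrong — x̄ is observed and sits in the interval by construction.
D) Correct — this is the frequentist long-run coverage interpretation.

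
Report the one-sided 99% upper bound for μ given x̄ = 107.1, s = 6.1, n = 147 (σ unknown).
μ ≤ 108.28

Upper bound (one-sided):
t* = 2.352 (one-sided for 99%)
Upper bound = x̄ + t* · s/√n = 107.1 + 2.352 · 6.1/√147 = 108.28

We are 99% confident that μ ≤ 108.28.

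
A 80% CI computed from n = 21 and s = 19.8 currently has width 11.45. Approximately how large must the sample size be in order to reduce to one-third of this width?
n ≈ 189

CI width ∝ 1/√n
To reduce width by factor 3, need √n to grow by 3 → need 3² = 9 times as many samples.

Current: n = 21, width = 11.45
New: n = 189, width ≈ 3.70

Width reduced by factor of 11.45/3.70 = 3.09.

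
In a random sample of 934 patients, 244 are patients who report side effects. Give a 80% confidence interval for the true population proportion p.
(0.243, 0.280)

Proportion CI:
p̂ = 244/934 = 0.26124
SE = √(p̂(1-p̂)/n) = √(0.26124 · 0.73876 / 934) = 0.01437

z* = 1.282
Margin = z* · SE = 1.282 · 0.01437 = 0.0184

CI: 0.26124 ± 0.0184 = (0.243, 0.280)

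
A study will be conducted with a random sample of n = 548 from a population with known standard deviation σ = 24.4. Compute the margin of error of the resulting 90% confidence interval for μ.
Margin of error = 1.71

Margin of error = z* · σ/√n
= 1.645 · 24.4/√548
= 1.645 · 24.4/23.4094
= 1.71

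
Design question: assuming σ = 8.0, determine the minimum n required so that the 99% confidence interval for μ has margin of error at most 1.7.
n ≥ 147

For margin E ≤ 1.7:
n ≥ (z* · σ / E)²
n ≥ (2.576 · 8.0 / 1.7)²
n ≥ 146.95

Minimum n = 147 (rounding up)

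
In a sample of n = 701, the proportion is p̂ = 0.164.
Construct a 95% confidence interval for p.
(0.137, 0.191)

Proportion CI:
SE = √(p̂(1-p̂)/n) = √(0.164 · 0.836 / 701) = 0.01399

z* = 1.960
Margin = z* · SE = 1.960 · 0.01399 = 0.0274

CI: 0.164 ± 0.0274 = (0.137, 0.191)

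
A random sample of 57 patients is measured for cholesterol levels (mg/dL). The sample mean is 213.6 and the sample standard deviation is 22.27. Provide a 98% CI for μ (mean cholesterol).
(206.54, 220.66)

t-interval (σ unknown):
df = n - 1 = 56
t* = 2.395 for 98% confidence

Margin of error = t* · s/√n = 2.395 · 22.27/√57 = 7.06

CI: (206.54, 220.66)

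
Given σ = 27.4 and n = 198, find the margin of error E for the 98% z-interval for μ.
Margin of error = 4.53

Margin of error = z* · σ/√n
= 2.326 · 27.4/√198
= 2.326 · 27.4/14.0712
= 4.53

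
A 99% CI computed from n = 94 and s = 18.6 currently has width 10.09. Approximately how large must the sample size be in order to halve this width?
n ≈ 376

CI width ∝ 1/√n
To reduce width by factor 2, need √n to grow by 2 → need 2² = 4 times as many samples.

Current: n = 94, width = 10.09
New: n = 376, width ≈ 4.97

Width reduced by factor of 10.09/4.97 = 2.03.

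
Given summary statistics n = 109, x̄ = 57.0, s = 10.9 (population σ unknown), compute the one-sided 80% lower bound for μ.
μ ≥ 56.12

Lower bound (one-sided):
t* = 0.845 (one-sided for 80%)
Lower bound = x̄ - t* · s/√n = 57.0 - 0.845 · 10.9/√109 = 56.12

We are 80% confident that μ ≥ 56.12.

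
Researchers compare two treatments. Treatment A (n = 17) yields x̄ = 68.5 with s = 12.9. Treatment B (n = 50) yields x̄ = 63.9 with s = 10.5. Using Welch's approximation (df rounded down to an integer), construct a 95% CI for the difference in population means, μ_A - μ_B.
(-2.57, 11.77)

Difference: x̄₁ - x̄₂ = 4.60
SE = √(s₁²/n₁ + s₂²/n₂) = √(12.9²/17 + 10.5²/50) = 3.4632
df = 23.63 → 23 (Welch–Satterthwaite, rounded down)
t* = 2.069

CI: 4.60 ± 2.069 · 3.4632 = 4.60 ± 7.17 = (-2.57, 11.77)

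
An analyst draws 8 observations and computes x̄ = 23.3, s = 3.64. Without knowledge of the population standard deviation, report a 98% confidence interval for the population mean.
(19.44, 27.16)

t-interval (σ unknown):
df = n - 1 = 7
t* = 2.998 for 98% confidence

Margin of error = t* · s/√n = 2.998 · 3.64/√8 = 3.86

CI: (19.44, 27.16)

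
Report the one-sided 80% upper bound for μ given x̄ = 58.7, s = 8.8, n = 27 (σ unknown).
μ ≤ 60.15

Upper bound (one-sided):
t* = 0.856 (one-sided for 80%)
Upper bound = x̄ + t* · s/√n = 58.7 + 0.856 · 8.8/√27 = 60.15

We are 80% confident that μ ≤ 60.15.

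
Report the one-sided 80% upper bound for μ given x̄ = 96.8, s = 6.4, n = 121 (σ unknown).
μ ≤ 97.29

Upper bound (one-sided):
t* = 0.845 (one-sided for 80%)
Upper bound = x̄ + t* · s/√n = 96.8 + 0.845 · 6.4/√121 = 97.29

We are 80% confident that μ ≤ 97.29.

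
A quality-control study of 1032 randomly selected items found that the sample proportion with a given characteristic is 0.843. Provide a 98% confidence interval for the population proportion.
(0.817, 0.869)

Proportion CI:
SE = √(p̂(1-p̂)/n) = √(0.843 · 0.157 / 1032) = 0.01132

z* = 2.326
Margin = z* · SE = 2.326 · 0.01132 = 0.0263

CI: 0.843 ± 0.0263 = (0.817, 0.869)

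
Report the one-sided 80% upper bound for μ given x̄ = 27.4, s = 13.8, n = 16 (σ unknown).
μ ≤ 30.39

Upper bound (one-sided):
t* = 0.866 (one-sided for 80%)
Upper bound = x̄ + t* · s/√n = 27.4 + 0.866 · 13.8/√16 = 30.39

We are 80% confident that μ ≤ 30.39.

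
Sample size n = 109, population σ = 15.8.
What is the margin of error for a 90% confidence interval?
Margin of error = 2.49

Margin of error = z* · σ/√n
= 1.645 · 15.8/√109
= 1.645 · 15.8/10.4403
= 2.49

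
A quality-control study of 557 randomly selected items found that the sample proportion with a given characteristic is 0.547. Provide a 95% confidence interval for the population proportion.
(0.506, 0.588)

Proportion CI:
SE = √(p̂(1-p̂)/n) = √(0.547 · 0.453 / 557) = 0.02109

z* = 1.960
Margin = z* · SE = 1.960 · 0.02109 = 0.0413

CI: 0.547 ± 0.0413 = (0.506, 0.588)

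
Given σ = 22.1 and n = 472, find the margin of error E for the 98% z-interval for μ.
Margin of error = 2.37

Margin of error = z* · σ/√n
= 2.326 · 22.1/√472
= 2.326 · 22.1/21.7256
= 2.37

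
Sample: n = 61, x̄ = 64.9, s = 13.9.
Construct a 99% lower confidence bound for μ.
μ ≥ 60.65

Lower bound (one-sided):
t* = 2.390 (one-sided for 99%)
Lower bound = x̄ - t* · s/√n = 64.9 - 2.390 · 13.9/√61 = 60.65

We are 99% confident that μ ≥ 60.65.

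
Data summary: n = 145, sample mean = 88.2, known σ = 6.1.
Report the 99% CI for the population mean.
(86.90, 89.50)

z-interval (σ known):
z* = 2.576 for 99% confidence

Margin of error = z* · σ/√n = 2.576 · 6.1/√145 = 1.30

CI: (88.2 - 1.30, 88.2 + 1.30) = (86.90, 89.50)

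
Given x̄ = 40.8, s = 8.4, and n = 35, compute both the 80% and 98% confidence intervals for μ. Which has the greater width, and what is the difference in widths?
98% CI is wider by 3.22

df = 34
80% CI: t* = 1.307, (38.94, 42.66), width = 2 · t* · s/√n = 3.71
98% CI: t* = 2.441, (37.33, 44.27), width = 2 · t* · s/√n = 6.93

The 98% CI is wider by 6.93 - 3.71 = 3.22.
Higher confidence requires a wider interval.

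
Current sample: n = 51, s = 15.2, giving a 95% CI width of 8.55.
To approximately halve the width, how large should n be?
n ≈ 204

CI width ∝ 1/√n
To reduce width by factor 2, need √n to grow by 2 → need 2² = 4 times as many samples.

Current: n = 51, width = 8.55
New: n = 204, width ≈ 4.20

Width reduced by factor of 8.55/4.20 = 2.04.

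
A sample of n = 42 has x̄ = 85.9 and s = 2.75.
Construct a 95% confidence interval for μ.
(85.04, 86.76)

t-interval (σ unknown):
df = n - 1 = 41
t* = 2.020 for 95% confidence

Margin of error = t* · s/√n = 2.020 · 2.75/√42 = 0.86

CI: (85.04, 86.76)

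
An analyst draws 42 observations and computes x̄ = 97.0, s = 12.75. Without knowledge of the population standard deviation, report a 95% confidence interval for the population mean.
(93.03, 100.97)

t-interval (σ unknown):
df = n - 1 = 41
t* = 2.020 for 95% confidence

Margin of error = t* · s/√n = 2.020 · 12.75/√42 = 3.97

CI: (93.03, 100.97)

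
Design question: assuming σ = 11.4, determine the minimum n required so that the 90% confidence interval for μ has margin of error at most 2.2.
n ≥ 73

For margin E ≤ 2.2:
n ≥ (z* · σ / E)²
n ≥ (1.645 · 11.4 / 2.2)²
n ≥ 72.66

Minimum n = 73 (rounding up)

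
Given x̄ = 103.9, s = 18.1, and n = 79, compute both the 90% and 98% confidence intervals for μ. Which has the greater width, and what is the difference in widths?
98% CI is wider by 2.89

df = 78
90% CI: t* = 1.665, (100.51, 107.29), width = 2 · t* · s/√n = 6.78
98% CI: t* = 2.375, (99.06, 108.74), width = 2 · t* · s/√n = 9.67

The 98% CI is wider by 9.67 - 6.78 = 2.89.
Higher confidence requires a wider interval.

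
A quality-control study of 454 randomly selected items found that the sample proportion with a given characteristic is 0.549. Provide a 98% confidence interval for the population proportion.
(0.495, 0.603)

Proportion CI:
SE = √(p̂(1-p̂)/n) = √(0.549 · 0.451 / 454) = 0.02335

z* = 2.326
Margin = z* · SE = 2.326 · 0.02335 = 0.0543

CI: 0.549 ± 0.0543 = (0.495, 0.603)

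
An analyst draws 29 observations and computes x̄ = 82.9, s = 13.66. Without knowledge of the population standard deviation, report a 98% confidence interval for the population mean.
(76.64, 89.16)

t-interval (σ unknown):
df = n - 1 = 28
t* = 2.467 for 98% confidence

Margin of error = t* · s/√n = 2.467 · 13.66/√29 = 6.26

CI: (76.64, 89.16)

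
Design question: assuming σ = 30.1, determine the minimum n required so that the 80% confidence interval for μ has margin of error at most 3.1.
n ≥ 155

For margin E ≤ 3.1:
n ≥ (z* · σ / E)²
n ≥ (1.282 · 30.1 / 3.1)²
n ≥ 154.95

Minimum n = 155 (rounding up)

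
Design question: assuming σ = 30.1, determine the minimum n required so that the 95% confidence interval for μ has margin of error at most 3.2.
n ≥ 340

For margin E ≤ 3.2:
n ≥ (z* · σ / E)²
n ≥ (1.960 · 30.1 / 3.2)²
n ≥ 339.90

Minimum n = 340 (rounding up)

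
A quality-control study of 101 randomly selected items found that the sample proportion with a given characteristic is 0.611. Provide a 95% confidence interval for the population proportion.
(0.516, 0.706)

Proportion CI:
SE = √(p̂(1-p̂)/n) = √(0.611 · 0.389 / 101) = 0.04851

z* = 1.960
Margin = z* · SE = 1.960 · 0.04851 = 0.0951

CI: 0.611 ± 0.0951 = (0.516, 0.706)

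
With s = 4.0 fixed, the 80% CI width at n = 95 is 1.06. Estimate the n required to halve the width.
n ≈ 380

CI width ∝ 1/√n
To reduce width by factor 2, need √n to grow by 2 → need 2² = 4 times as many samples.

Current: n = 95, width = 1.06
New: n = 380, width ≈ 0.53

Width reduced by factor of 1.06/0.53 = 2.00.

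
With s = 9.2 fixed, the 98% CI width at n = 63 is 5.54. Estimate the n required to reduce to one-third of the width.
n ≈ 567

CI width ∝ 1/√n
To reduce width by factor 3, need √n to grow by 3 → need 3² = 9 times as many samples.

Current: n = 63, width = 5.54
New: n = 567, width ≈ 1.80

Width reduced by factor of 5.54/1.80 = 3.08.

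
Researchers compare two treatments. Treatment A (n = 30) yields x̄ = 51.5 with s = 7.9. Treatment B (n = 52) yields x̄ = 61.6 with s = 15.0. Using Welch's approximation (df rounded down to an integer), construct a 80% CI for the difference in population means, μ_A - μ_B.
(-13.37, -6.83)

Difference: x̄₁ - x̄₂ = -10.10
SE = √(s₁²/n₁ + s₂²/n₂) = √(7.9²/30 + 15.0²/52) = 2.5313
df = 79.51 → 79 (Welch–Satterthwaite, rounded down)
t* = 1.292

CI: -10.10 ± 1.292 · 2.5313 = -10.10 ± 3.27 = (-13.37, -6.83)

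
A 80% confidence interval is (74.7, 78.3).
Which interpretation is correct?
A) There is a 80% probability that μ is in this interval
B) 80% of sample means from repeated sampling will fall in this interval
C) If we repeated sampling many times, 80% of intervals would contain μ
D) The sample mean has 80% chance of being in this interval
C

A) Wrong — μ is fixed; the randomness lives in the interval, not in μ.
B) Wrong — coverage applies to intervals containing μ, not to future x̄ values.
C) Correct — this is the frequentist long-run coverage interpretation.
D) Wrong — x̄ is observed and sits in the interval by construction.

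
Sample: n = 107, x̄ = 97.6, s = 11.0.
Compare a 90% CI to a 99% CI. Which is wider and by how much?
99% CI is wider by 2.05

df = 106
90% CI: t* = 1.659, (95.84, 99.36), width = 2 · t* · s/√n = 3.53
99% CI: t* = 2.623, (94.81, 100.39), width = 2 · t* · s/√n = 5.58

The 99% CI is wider by 5.58 - 3.53 = 2.05.
Higher confidence requires a wider interval.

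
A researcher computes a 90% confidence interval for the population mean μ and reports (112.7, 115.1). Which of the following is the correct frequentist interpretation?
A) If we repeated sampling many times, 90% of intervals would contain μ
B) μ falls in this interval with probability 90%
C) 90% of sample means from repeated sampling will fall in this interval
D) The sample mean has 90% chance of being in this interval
A

A) Correct — this is the frequentist long-run coverage interpretation.
B) Wrong — μ is fixed; the randomness lives in the interval, not in μ.
C) Wrong — coverage applies to intervals containing μ, not to future x̄ values.
D) Wrong — x̄ is observed and sits in the interval by construction.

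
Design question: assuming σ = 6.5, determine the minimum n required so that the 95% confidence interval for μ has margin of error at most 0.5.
n ≥ 650

For margin E ≤ 0.5:
n ≥ (z* · σ / E)²
n ≥ (1.960 · 6.5 / 0.5)²
n ≥ 649.23

Minimum n = 650 (rounding up)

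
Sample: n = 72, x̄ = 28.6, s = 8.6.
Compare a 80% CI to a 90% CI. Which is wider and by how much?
90% CI is wider by 0.76

df = 71
80% CI: t* = 1.294, (27.29, 29.91), width = 2 · t* · s/√n = 2.62
90% CI: t* = 1.667, (26.91, 30.29), width = 2 · t* · s/√n = 3.38

The 90% CI is wider by 3.38 - 2.62 = 0.76.
Higher confidence requires a wider interval.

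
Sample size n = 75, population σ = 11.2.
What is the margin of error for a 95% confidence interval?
Margin of error = 2.53

Margin of error = z* · σ/√n
= 1.960 · 11.2/√75
= 1.960 · 11.2/8.6603
= 2.53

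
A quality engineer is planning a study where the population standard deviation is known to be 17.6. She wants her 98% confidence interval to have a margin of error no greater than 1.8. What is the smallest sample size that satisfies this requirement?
n ≥ 518

For margin E ≤ 1.8:
n ≥ (z* · σ / E)²
n ≥ (2.326 · 17.6 / 1.8)²
n ≥ 517.25

Minimum n = 518 (rounding up)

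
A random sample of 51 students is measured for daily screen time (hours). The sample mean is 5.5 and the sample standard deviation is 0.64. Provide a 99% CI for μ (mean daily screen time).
(5.26, 5.74)

t-interval (σ unknown):
df = n - 1 = 50
t* = 2.678 for 99% confidence

Margin of error = t* · s/√n = 2.678 · 0.64/√51 = 0.24

CI: (5.26, 5.74)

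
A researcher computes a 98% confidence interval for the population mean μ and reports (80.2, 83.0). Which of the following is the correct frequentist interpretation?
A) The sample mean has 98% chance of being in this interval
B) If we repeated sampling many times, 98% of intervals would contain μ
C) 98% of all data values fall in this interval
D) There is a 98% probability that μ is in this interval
B

A) Wrong — x̄ is observed and sits in the interval by construction.
B) Correct — this is the frequentist long-run coverage interpretation.
C) Wrong — a CI is about the parameter μ, not individual data values.
D) Wrong — μ is fixed; the randomness lives in the interval, not in μ.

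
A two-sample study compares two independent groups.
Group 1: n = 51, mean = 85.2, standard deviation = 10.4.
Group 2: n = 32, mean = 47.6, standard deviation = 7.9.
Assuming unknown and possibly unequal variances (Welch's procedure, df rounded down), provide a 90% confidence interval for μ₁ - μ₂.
(34.24, 40.96)

Difference: x̄₁ - x̄₂ = 37.60
SE = √(s₁²/n₁ + s₂²/n₂) = √(10.4²/51 + 7.9²/32) = 2.0177
df = 77.94 → 77 (Welch–Satterthwaite, rounded down)
t* = 1.665

CI: 37.60 ± 1.665 · 2.0177 = 37.60 ± 3.36 = (34.24, 40.96)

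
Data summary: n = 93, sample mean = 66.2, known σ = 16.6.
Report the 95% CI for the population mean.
(62.83, 69.57)

z-interval (σ known):
z* = 1.960 for 95% confidence

Margin of error = z* · σ/√n = 1.960 · 16.6/√93 = 3.37

CI: (66.2 - 3.37, 66.2 + 3.37) = (62.83, 69.57)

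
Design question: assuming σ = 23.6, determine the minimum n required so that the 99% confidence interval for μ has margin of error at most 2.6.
n ≥ 547

For margin E ≤ 2.6:
n ≥ (z* · σ / E)²
n ≥ (2.576 · 23.6 / 2.6)²
n ≥ 546.73

Minimum n = 547 (rounding up)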